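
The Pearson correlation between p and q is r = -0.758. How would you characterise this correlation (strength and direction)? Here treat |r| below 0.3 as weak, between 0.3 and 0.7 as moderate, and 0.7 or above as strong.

strong negative

r = -0.758 < 0 so the relationship is negative.
|r| = 0.758, which falls in the strong range.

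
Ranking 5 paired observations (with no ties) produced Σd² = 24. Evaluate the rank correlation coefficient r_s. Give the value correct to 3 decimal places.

-0.200

ρ = 1 − 6Σd² / [n(n²−1)] = 1 − 6×24 / (5×24)
  = 1 − 144/120 = 1 − 1.2000 ≈ -0.200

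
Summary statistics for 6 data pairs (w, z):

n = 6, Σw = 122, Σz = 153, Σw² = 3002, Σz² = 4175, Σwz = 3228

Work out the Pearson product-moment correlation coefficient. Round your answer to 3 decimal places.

r = (nΣwz − ΣwΣz) / √[(nΣw² − (Σw)²)(nΣz² − (Σz)²)]
Numerator: 6×3228 − 122×153 = 702
Denominator: √[(18012 − 14884)(25050 − 23409)] = √[3128 × 1641] = 2265.6231
r = 702 / 2265.6231 ≈ 0.310

0.310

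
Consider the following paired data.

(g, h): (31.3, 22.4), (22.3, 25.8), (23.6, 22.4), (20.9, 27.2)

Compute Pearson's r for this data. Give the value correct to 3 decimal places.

n = 4, Σg = 98.1, Σh = 97.8, Σg² = 2470.75, Σh² = 2409, Σgh = 2373.58
nΣgh − ΣgΣh = 9494.32 − 9594.18 = -99.86
nΣg² − (Σg)² = 9883 − 9623.61 = 259.39; nΣh² − (Σh)² = 9636 − 9564.84 = 71.16
r = -99.86 / √(259.39 × 71.16) = -99.86 / 135.8609 ≈ -0.735

-0.735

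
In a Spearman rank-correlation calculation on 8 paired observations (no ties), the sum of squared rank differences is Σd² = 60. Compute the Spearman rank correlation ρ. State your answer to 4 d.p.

ρ = 1 − 6Σd² / [n(n²−1)] = 1 − 6×60 / (8×63)
  = 1 − 360/504 = 1 − 0.71429 ≈ 0.2857

0.2857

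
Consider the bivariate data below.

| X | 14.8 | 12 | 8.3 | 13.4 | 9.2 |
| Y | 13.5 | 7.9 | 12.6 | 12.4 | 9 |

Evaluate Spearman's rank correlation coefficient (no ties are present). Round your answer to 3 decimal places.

Rank X: 5, 3, 1, 4, 2
Rank Y: 5, 1, 4, 3, 2
d = rank(X) − rank(Y): 0, 2, -3, 1, 0; Σd² = 14
ρ = 1 − 6Σd² / [n(n²−1)] = 1 − 6×14 / (5×24) = 1 − 84/120 ≈ 0.300

0.300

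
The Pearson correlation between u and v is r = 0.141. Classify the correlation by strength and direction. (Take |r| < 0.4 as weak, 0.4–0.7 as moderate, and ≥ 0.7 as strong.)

r = 0.141 > 0 so the relationship is positive.
|r| = 0.141, which falls in the weak range.

weak positive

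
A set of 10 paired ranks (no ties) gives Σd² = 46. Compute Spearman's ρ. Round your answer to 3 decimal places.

ρ = 1 − 6Σd² / [n(n²−1)] = 1 − 6×46 / (10×99)
  = 1 − 276/990 = 1 − 0.2788 ≈ 0.721

0.721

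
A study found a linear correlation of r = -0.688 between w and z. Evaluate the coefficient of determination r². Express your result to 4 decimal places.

0.4733

r² = (-0.688)² = 0.4733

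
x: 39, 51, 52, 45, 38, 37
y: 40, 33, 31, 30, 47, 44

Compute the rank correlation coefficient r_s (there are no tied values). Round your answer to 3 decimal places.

Rank x: 3, 5, 6, 4, 2, 1
Rank y: 4, 3, 2, 1, 6, 5
d = rank(x) − rank(y): -1, 2, 4, 3, -4, -4; Σd² = 62
ρ = 1 − 6Σd² / [n(n²−1)] = 1 − 6×62 / (6×35) = 1 − 372/210 ≈ -0.771

-0.771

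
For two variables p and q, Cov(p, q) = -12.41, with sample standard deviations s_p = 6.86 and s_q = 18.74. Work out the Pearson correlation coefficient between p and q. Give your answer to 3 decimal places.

-0.097

r = Cov(p,q) / (s_p · s_q) = -12.41 / (6.86 × 18.74)
  = -12.41 / 128.5564 ≈ -0.097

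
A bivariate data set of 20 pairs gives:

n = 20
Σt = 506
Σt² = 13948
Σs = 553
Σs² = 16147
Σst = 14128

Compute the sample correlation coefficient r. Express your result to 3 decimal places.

0.138

r = (nΣst − ΣsΣt) / √[(nΣs² − (Σs)²)(nΣt² − (Σt)²)]
Numerator: 20×14128 − 553×506 = 2742
Denominator: √[(322940 − 305809)(278960 − 256036)] = √[17131 × 22924] = 19816.9383
r = 2742 / 19816.9383 ≈ 0.138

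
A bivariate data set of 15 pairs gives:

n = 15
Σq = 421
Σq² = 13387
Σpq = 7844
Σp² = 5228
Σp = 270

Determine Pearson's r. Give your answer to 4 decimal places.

r = (nΣpq − ΣpΣq) / √[(nΣp² − (Σp)²)(nΣq² − (Σq)²)]
Numerator: 15×7844 − 270×421 = 3990
Denominator: √[(78420 − 72900)(200805 − 177241)] = √[5520 × 23564] = 11404.9673
r = 3990 / 11404.9673 ≈ 0.3498

0.3498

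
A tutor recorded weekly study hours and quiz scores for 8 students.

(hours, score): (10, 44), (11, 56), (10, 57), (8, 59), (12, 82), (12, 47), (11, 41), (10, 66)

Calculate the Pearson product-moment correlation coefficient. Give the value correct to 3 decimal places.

n = 8, Σx = 84, Σy = 452, Σx² = 894, Σy² = 26772, Σxy = 4757
nΣxy − ΣxΣy = 38056 − 37968 = 88
nΣx² − (Σx)² = 7152 − 7056 = 96; nΣy² − (Σy)² = 214176 − 204304 = 9872
r = 88 / √(96 × 9872) = 88 / 973.5050 ≈ 0.090

0.090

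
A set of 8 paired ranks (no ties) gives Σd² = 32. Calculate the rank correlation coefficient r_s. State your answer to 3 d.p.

ρ = 1 − 6Σd² / [n(n²−1)] = 1 − 6×32 / (8×63)
  = 1 − 192/504 = 1 − 0.3810 ≈ 0.619

0.619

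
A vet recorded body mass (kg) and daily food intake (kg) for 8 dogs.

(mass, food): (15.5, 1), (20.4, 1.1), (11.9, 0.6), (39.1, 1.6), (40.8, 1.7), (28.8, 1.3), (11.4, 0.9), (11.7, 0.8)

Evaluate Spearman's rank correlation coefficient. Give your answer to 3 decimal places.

Rank mass: 4, 5, 3, 7, 8, 6, 1, 2
Rank food: 4, 5, 1, 7, 8, 6, 3, 2
d = rank(mass) − rank(food): 0, 0, 2, 0, 0, 0, -2, 0; Σd² = 8
ρ = 1 − 6Σd² / [n(n²−1)] = 1 − 6×8 / (8×63) = 1 − 48/504 ≈ 0.905

0.905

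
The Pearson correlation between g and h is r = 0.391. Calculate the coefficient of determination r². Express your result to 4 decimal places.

r² = (0.391)² = 0.1529

0.1529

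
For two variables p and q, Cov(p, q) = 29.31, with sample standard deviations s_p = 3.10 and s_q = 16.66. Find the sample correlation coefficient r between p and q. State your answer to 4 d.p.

0.5675

r = Cov(p,q) / (s_p · s_q) = 29.31 / (3.10 × 16.66)
  = 29.31 / 51.6460 ≈ 0.5675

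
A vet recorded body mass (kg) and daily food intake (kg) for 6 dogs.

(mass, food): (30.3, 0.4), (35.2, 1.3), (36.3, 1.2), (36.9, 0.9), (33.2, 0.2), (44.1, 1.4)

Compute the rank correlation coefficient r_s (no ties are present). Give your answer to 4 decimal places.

Rank mass: 1, 3, 4, 5, 2, 6
Rank food: 2, 5, 4, 3, 1, 6
d = rank(mass) − rank(food): -1, -2, 0, 2, 1, 0; Σd² = 10
ρ = 1 − 6Σd² / [n(n²−1)] = 1 − 6×10 / (6×35) = 1 − 60/210 ≈ 0.7143

0.7143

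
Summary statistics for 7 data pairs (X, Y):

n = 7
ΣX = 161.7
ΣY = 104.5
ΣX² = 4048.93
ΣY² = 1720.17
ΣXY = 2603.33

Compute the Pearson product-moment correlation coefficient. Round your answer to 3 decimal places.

0.845

r = (nΣXY − ΣXΣY) / √[(nΣX² − (ΣX)²)(nΣY² − (ΣY)²)]
Numerator: 7×2603.33 − 161.7×104.5 = 1325.66
Denominator: √[(28342.51 − 26146.89)(12041.19 − 10920.25)] = √[2195.62 × 1120.94] = 1568.8079
r = 1325.66 / 1568.8079 ≈ 0.845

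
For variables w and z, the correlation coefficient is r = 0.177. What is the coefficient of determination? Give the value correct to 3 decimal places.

r² = (0.177)² = 0.031

0.031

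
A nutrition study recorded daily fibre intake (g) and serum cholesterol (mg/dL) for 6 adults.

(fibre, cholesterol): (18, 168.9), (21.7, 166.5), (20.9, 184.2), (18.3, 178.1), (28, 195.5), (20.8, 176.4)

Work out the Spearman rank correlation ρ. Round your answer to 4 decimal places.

Rank fibre: 1, 5, 4, 2, 6, 3
Rank cholesterol: 2, 1, 5, 4, 6, 3
d = rank(fibre) − rank(cholesterol): -1, 4, -1, -2, 0, 0; Σd² = 22
ρ = 1 − 6Σd² / [n(n²−1)] = 1 − 6×22 / (6×35) = 1 − 132/210 ≈ 0.3714

0.3714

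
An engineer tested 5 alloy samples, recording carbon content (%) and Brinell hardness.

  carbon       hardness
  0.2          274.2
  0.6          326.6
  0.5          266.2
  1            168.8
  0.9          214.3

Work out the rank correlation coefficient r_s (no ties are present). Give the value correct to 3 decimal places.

Rank carbon: 1, 3, 2, 5, 4
Rank hardness: 4, 5, 3, 1, 2
d = rank(carbon) − rank(hardness): -3, -2, -1, 4, 2; Σd² = 34
ρ = 1 − 6Σd² / [n(n²−1)] = 1 − 6×34 / (5×24) = 1 − 204/120 ≈ -0.700

-0.700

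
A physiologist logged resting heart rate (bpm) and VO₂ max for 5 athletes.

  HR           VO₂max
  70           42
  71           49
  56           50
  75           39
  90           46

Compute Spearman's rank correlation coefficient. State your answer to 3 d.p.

Rank HR: 2, 3, 1, 4, 5
Rank VO₂max: 2, 4, 5, 1, 3
d = rank(HR) − rank(VO₂max): 0, -1, -4, 3, 2; Σd² = 30
ρ = 1 − 6Σd² / [n(n²−1)] = 1 − 6×30 / (5×24) = 1 − 180/120 ≈ -0.500

-0.500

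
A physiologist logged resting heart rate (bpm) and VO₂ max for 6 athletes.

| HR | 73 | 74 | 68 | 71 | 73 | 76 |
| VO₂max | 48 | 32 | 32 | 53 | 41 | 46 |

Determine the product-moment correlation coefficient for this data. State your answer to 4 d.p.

0.2533

n = 6, Σx = 435, Σy = 252, Σx² = 31575, Σy² = 10958, Σxy = 18300
nΣxy − ΣxΣy = 109800 − 109620 = 180
nΣx² − (Σx)² = 189450 − 189225 = 225; nΣy² − (Σy)² = 65748 − 63504 = 2244
r = 180 / √(225 × 2244) = 180 / 710.5632 ≈ 0.2533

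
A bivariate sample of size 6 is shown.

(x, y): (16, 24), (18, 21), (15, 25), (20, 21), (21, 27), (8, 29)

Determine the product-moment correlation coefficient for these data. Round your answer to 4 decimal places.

n = 6, Σx = 98, Σy = 147, Σx² = 1710, Σy² = 3653, Σxy = 2356
nΣxy − ΣxΣy = 14136 − 14406 = -270
nΣx² − (Σx)² = 10260 − 9604 = 656; nΣy² − (Σy)² = 21918 − 21609 = 309
r = -270 / √(656 × 309) = -270 / 450.2266 ≈ -0.5997

-0.5997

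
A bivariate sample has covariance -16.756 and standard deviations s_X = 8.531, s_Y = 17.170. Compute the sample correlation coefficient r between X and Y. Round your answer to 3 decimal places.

-0.114

r = Cov(X,Y) / (s_X · s_Y) = -16.756 / (8.531 × 17.170)
  = -16.756 / 146.4773 ≈ -0.114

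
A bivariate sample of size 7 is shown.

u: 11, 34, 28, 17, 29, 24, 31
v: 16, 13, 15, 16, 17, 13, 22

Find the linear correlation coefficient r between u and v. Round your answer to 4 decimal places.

n = 7, Σu = 174, Σv = 112, Σu² = 4728, Σv² = 1848, Σuv = 2797
nΣuv − ΣuΣv = 19579 − 19488 = 91
nΣu² − (Σu)² = 33096 − 30276 = 2820; nΣv² − (Σv)² = 12936 − 12544 = 392
r = 91 / √(2820 × 392) = 91 / 1051.3991 ≈ 0.0866

0.0866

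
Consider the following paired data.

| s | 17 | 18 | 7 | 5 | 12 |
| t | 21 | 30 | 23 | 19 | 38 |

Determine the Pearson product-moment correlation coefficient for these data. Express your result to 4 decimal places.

0.3493

n = 5, Σs = 59, Σt = 131, Σs² = 831, Σt² = 3675, Σst = 1609
nΣst − ΣsΣt = 8045 − 7729 = 316
nΣs² − (Σs)² = 4155 − 3481 = 674; nΣt² − (Σt)² = 18375 − 17161 = 1214
r = 316 / √(674 × 1214) = 316 / 904.5640 ≈ 0.3493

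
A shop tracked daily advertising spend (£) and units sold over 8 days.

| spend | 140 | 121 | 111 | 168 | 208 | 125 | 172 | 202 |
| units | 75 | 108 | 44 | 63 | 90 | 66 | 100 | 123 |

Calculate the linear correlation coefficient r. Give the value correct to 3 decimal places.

0.551

n = 8, Σx = 1247, Σy = 669, Σx² = 204063, Σy² = 60779, Σxy = 108052
nΣxy − ΣxΣy = 864416 − 834243 = 30173
nΣx² − (Σx)² = 1632504 − 1555009 = 77495; nΣy² − (Σy)² = 486232 − 447561 = 38671
r = 30173 / √(77495 × 38671) = 30173 / 54743.1196 ≈ 0.551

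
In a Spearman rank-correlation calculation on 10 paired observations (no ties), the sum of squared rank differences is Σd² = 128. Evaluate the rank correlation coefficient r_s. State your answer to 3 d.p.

ρ = 1 − 6Σd² / [n(n²−1)] = 1 − 6×128 / (10×99)
  = 1 − 768/990 = 1 − 0.7758 ≈ 0.224

0.224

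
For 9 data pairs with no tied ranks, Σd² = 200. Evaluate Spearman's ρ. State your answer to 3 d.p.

ρ = 1 − 6Σd² / [n(n²−1)] = 1 − 6×200 / (9×80)
  = 1 − 1200/720 = 1 − 1.6667 ≈ -0.667

-0.667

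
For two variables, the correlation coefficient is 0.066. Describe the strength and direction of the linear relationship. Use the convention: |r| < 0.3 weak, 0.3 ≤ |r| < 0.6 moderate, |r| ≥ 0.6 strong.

r = 0.066 > 0 so the relationship is positive.
|r| = 0.066, which falls in the weak range.

weak positive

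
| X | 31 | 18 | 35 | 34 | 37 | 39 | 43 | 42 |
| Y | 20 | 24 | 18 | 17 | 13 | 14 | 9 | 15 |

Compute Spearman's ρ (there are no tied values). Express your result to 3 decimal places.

Rank X: 2, 1, 4, 3, 5, 6, 8, 7
Rank Y: 7, 8, 6, 5, 2, 3, 1, 4
d = rank(X) − rank(Y): -5, -7, -2, -2, 3, 3, 7, 3; Σd² = 158
ρ = 1 − 6Σd² / [n(n²−1)] = 1 − 6×158 / (8×63) = 1 − 948/504 ≈ -0.881

-0.881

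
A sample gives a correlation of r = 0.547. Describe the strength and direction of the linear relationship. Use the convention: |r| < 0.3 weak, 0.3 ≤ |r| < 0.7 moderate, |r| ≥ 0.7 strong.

moderate positive

r = 0.547 > 0 so the relationship is positive.
|r| = 0.547, which falls in the moderate range.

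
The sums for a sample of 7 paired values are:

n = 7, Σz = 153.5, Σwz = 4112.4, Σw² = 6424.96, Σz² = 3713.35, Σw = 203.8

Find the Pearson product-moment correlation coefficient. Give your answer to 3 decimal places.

-0.863

r = (nΣwz − ΣwΣz) / √[(nΣw² − (Σw)²)(nΣz² − (Σz)²)]
Numerator: 7×4112.4 − 203.8×153.5 = -2496.5
Denominator: √[(44974.72 − 41534.44)(25993.45 − 23562.25)] = √[3440.28 × 2431.2] = 2892.0596
r = -2496.5 / 2892.0596 ≈ -0.863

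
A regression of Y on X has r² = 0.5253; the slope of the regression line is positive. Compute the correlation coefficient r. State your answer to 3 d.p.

0.725

|r| = √0.5253 = 0.725
The association is positive, so r = 0.725.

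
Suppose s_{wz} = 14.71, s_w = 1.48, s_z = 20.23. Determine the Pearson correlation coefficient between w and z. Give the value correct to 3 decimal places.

r = Cov(w,z) / (s_w · s_z) = 14.71 / (1.48 × 20.23)
  = 14.71 / 29.9404 ≈ 0.491

0.491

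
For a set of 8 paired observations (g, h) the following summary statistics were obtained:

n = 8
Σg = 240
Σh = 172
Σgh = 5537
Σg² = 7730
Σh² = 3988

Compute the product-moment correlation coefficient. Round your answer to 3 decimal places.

0.962

r = (nΣgh − ΣgΣh) / √[(nΣg² − (Σg)²)(nΣh² − (Σh)²)]
Numerator: 8×5537 − 240×172 = 3016
Denominator: √[(61840 − 57600)(31904 − 29584)] = √[4240 × 2320] = 3136.3673
r = 3016 / 3136.3673 ≈ 0.962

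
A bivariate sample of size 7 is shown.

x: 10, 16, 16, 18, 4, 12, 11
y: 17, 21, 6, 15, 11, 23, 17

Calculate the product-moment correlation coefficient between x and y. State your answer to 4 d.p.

n = 7, Σx = 87, Σy = 110, Σx² = 1217, Σy² = 1930, Σxy = 1379
nΣxy − ΣxΣy = 9653 − 9570 = 83
nΣx² − (Σx)² = 8519 − 7569 = 950; nΣy² − (Σy)² = 13510 − 12100 = 1410
r = 83 / √(950 × 1410) = 83 / 1157.3677 ≈ 0.0717

0.0717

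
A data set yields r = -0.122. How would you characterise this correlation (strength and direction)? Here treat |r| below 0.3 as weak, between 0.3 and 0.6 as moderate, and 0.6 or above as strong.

weak negative

r = -0.122 < 0 so the relationship is negative.
|r| = 0.122, which falls in the weak range.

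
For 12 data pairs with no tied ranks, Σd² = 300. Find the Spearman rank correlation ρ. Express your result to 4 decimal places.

-0.0490

ρ = 1 − 6Σd² / [n(n²−1)] = 1 − 6×300 / (12×143)
  = 1 − 1800/1716 = 1 − 1.04895 ≈ -0.0490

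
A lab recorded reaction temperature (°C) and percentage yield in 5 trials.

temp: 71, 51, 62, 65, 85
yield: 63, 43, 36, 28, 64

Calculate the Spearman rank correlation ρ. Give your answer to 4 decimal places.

Rank temp: 4, 1, 2, 3, 5
Rank yield: 4, 3, 2, 1, 5
d = rank(temp) − rank(yield): 0, -2, 0, 2, 0; Σd² = 8
ρ = 1 − 6Σd² / [n(n²−1)] = 1 − 6×8 / (5×24) = 1 − 48/120 ≈ 0.6000

0.6000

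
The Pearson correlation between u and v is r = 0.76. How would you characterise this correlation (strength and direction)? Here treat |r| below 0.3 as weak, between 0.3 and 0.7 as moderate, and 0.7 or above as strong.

strong positive

r = 0.76 > 0 so the relationship is positive.
|r| = 0.76, which falls in the strong range.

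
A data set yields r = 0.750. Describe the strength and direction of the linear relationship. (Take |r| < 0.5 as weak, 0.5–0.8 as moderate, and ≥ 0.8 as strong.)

moderate positive

r = 0.750 > 0 so the relationship is positive.
|r| = 0.750, which falls in the moderate range.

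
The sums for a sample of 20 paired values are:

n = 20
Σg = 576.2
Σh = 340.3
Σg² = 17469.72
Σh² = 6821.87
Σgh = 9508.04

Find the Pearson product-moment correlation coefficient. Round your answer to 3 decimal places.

-0.313

r = (nΣgh − ΣgΣh) / √[(nΣg² − (Σg)²)(nΣh² − (Σh)²)]
Numerator: 20×9508.04 − 576.2×340.3 = -5920.06
Denominator: √[(349394.4 − 332006.44)(136437.4 − 115804.09)] = √[17387.96 × 20633.31] = 18941.2557
r = -5920.06 / 18941.2557 ≈ -0.313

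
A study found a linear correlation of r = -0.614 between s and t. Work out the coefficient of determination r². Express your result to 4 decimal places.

0.3770

r² = (-0.614)² = 0.3770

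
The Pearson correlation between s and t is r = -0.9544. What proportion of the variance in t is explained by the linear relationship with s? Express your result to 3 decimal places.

r² = (-0.9544)² = 0.911

0.911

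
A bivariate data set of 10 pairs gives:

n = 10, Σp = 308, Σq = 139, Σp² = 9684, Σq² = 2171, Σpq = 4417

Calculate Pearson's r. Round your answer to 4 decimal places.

0.6250

r = (nΣpq − ΣpΣq) / √[(nΣp² − (Σp)²)(nΣq² − (Σq)²)]
Numerator: 10×4417 − 308×139 = 1358
Denominator: √[(96840 − 94864)(21710 − 19321)] = √[1976 × 2389] = 2172.7089
r = 1358 / 2172.7089 ≈ 0.6250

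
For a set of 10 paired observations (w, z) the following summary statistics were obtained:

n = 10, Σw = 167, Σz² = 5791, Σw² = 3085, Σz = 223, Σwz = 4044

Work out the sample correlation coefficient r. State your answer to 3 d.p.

r = (nΣwz − ΣwΣz) / √[(nΣw² − (Σw)²)(nΣz² − (Σz)²)]
Numerator: 10×4044 − 167×223 = 3199
Denominator: √[(30850 − 27889)(57910 − 49729)] = √[2961 × 8181] = 4921.7823
r = 3199 / 4921.7823 ≈ 0.650

0.650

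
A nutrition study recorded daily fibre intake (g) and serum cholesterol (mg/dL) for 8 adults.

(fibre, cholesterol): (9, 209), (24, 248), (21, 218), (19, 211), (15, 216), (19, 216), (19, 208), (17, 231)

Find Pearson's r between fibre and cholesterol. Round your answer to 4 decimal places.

0.5599

n = 8, Σx = 143, Σy = 1757, Σx² = 2695, Σy² = 387167, Σxy = 31643
nΣxy − ΣxΣy = 253144 − 251251 = 1893
nΣx² − (Σx)² = 21560 − 20449 = 1111; nΣy² − (Σy)² = 3097336 − 3087049 = 10287
r = 1893 / √(1111 × 10287) = 1893 / 3380.6593 ≈ 0.5599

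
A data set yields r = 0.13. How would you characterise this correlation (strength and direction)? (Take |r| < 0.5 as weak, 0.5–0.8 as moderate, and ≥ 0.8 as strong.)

weak positive

r = 0.13 > 0 so the relationship is positive.
|r| = 0.13, which falls in the weak range.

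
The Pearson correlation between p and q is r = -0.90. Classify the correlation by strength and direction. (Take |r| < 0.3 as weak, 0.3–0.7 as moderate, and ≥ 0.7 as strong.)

r = -0.90 < 0 so the relationship is negative.
|r| = 0.90, which falls in the strong range.

strong negative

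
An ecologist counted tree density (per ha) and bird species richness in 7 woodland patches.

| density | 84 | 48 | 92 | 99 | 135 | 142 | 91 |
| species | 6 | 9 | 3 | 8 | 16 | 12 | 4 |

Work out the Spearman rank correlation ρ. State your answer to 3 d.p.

0.464

Rank density: 2, 1, 4, 5, 6, 7, 3
Rank species: 3, 5, 1, 4, 7, 6, 2
d = rank(density) − rank(species): -1, -4, 3, 1, -1, 1, 1; Σd² = 30
ρ = 1 − 6Σd² / [n(n²−1)] = 1 − 6×30 / (7×48) = 1 − 180/336 ≈ 0.464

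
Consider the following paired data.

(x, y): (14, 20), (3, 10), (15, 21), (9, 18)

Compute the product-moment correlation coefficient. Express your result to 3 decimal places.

0.968

n = 4, Σx = 41, Σy = 69, Σx² = 511, Σy² = 1265, Σxy = 787
nΣxy − ΣxΣy = 3148 − 2829 = 319
nΣx² − (Σx)² = 2044 − 1681 = 363; nΣy² − (Σy)² = 5060 − 4761 = 299
r = 319 / √(363 × 299) = 319 / 329.4495 ≈ 0.968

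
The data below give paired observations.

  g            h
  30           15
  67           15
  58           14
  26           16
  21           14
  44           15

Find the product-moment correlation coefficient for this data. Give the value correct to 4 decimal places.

-0.1719

n = 6, Σg = 246, Σh = 89, Σg² = 11806, Σh² = 1323, Σgh = 3637
nΣgh − ΣgΣh = 21822 − 21894 = -72
nΣg² − (Σg)² = 70836 − 60516 = 10320; nΣh² − (Σh)² = 7938 − 7921 = 17
r = -72 / √(10320 × 17) = -72 / 418.8556 ≈ -0.1719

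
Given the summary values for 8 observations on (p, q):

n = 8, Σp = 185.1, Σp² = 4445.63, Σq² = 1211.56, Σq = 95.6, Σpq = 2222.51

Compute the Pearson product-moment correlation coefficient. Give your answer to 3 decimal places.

0.100

r = (nΣpq − ΣpΣq) / √[(nΣp² − (Σp)²)(nΣq² − (Σq)²)]
Numerator: 8×2222.51 − 185.1×95.6 = 84.52
Denominator: √[(35565.04 − 34262.01)(9692.48 − 9139.36)] = √[1303.03 × 553.12] = 848.9593
r = 84.52 / 848.9593 ≈ 0.100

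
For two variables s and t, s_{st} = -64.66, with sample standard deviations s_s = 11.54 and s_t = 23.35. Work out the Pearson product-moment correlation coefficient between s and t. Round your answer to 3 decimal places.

r = Cov(s,t) / (s_s · s_t) = -64.66 / (11.54 × 23.35)
  = -64.66 / 269.4590 ≈ -0.240

-0.240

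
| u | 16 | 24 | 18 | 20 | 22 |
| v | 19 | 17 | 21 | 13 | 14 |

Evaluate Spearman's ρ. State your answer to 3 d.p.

Rank u: 1, 5, 2, 3, 4
Rank v: 4, 3, 5, 1, 2
d = rank(u) − rank(v): -3, 2, -3, 2, 2; Σd² = 30
ρ = 1 − 6Σd² / [n(n²−1)] = 1 − 6×30 / (5×24) = 1 − 180/120 ≈ -0.500

-0.500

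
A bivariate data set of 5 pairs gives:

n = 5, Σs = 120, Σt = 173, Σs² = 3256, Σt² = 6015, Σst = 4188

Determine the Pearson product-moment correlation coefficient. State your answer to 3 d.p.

0.344

r = (nΣst − ΣsΣt) / √[(nΣs² − (Σs)²)(nΣt² − (Σt)²)]
Numerator: 5×4188 − 120×173 = 180
Denominator: √[(16280 − 14400)(30075 − 29929)] = √[1880 × 146] = 523.9084
r = 180 / 523.9084 ≈ 0.344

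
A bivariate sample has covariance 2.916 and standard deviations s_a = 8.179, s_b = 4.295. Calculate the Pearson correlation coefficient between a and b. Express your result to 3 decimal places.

r = Cov(a,b) / (s_a · s_b) = 2.916 / (8.179 × 4.295)
  = 2.916 / 35.1288 ≈ 0.083

0.083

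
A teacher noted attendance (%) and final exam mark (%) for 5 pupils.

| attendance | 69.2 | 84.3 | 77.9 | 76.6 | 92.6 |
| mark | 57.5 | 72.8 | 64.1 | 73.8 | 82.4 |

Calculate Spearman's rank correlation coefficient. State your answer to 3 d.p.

Rank attendance: 1, 4, 3, 2, 5
Rank mark: 1, 3, 2, 4, 5
d = rank(attendance) − rank(mark): 0, 1, 1, -2, 0; Σd² = 6
ρ = 1 − 6Σd² / [n(n²−1)] = 1 − 6×6 / (5×24) = 1 − 36/120 ≈ 0.700

0.700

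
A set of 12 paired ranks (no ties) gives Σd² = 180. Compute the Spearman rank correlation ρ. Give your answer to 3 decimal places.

ρ = 1 − 6Σd² / [n(n²−1)] = 1 − 6×180 / (12×143)
  = 1 − 1080/1716 = 1 − 0.6294 ≈ 0.371

0.371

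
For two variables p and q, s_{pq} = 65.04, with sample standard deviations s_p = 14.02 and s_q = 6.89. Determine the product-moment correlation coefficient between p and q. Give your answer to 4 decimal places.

0.6733

r = Cov(p,q) / (s_p · s_q) = 65.04 / (14.02 × 6.89)
  = 65.04 / 96.5978 ≈ 0.6733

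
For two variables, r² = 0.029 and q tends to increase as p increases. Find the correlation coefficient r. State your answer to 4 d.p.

0.1703

|r| = √0.029 = 0.1703
The association is positive, so r = 0.1703.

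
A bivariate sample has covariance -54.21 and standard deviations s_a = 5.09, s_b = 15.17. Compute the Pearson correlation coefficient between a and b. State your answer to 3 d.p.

-0.702

r = Cov(a,b) / (s_a · s_b) = -54.21 / (5.09 × 15.17)
  = -54.21 / 77.2153 ≈ -0.702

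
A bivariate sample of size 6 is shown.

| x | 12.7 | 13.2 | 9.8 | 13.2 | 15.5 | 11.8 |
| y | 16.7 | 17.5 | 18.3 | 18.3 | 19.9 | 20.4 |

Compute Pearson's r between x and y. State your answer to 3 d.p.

0.166

n = 6, Σx = 76.2, Σy = 111.1, Σx² = 985.3, Σy² = 2067.09, Σxy = 1413.16
nΣxy − ΣxΣy = 8478.96 − 8465.82 = 13.14
nΣx² − (Σx)² = 5911.8 − 5806.44 = 105.36; nΣy² − (Σy)² = 12402.54 − 12343.21 = 59.33
r = 13.14 / √(105.36 × 59.33) = 13.14 / 79.0633 ≈ 0.166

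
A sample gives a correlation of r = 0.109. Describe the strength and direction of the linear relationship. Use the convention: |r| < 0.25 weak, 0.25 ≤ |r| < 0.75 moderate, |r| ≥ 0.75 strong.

weak positive

r = 0.109 > 0 so the relationship is positive.
|r| = 0.109, which falls in the weak range.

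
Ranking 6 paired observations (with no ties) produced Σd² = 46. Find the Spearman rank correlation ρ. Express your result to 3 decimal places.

-0.314

ρ = 1 − 6Σd² / [n(n²−1)] = 1 − 6×46 / (6×35)
  = 1 − 276/210 = 1 − 1.3143 ≈ -0.314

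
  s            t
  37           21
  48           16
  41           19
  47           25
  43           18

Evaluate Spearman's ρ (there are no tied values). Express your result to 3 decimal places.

-0.400

Rank s: 1, 5, 2, 4, 3
Rank t: 4, 1, 3, 5, 2
d = rank(s) − rank(t): -3, 4, -1, -1, 1; Σd² = 28
ρ = 1 − 6Σd² / [n(n²−1)] = 1 − 6×28 / (5×24) = 1 − 168/120 ≈ -0.400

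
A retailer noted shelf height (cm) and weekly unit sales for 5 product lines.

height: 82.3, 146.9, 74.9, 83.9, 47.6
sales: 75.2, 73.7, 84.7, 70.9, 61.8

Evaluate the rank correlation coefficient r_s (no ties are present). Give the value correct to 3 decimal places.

Rank height: 3, 5, 2, 4, 1
Rank sales: 4, 3, 5, 2, 1
d = rank(height) − rank(sales): -1, 2, -3, 2, 0; Σd² = 18
ρ = 1 − 6Σd² / [n(n²−1)] = 1 − 6×18 / (5×24) = 1 − 108/120 ≈ 0.100

0.100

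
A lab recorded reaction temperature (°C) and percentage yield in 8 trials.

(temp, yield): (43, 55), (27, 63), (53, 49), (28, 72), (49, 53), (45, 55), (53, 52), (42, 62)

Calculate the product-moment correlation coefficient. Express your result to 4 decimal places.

-0.9019

n = 8, Σx = 340, Σy = 461, Σx² = 15170, Σy² = 26961, Σxy = 19111
nΣxy − ΣxΣy = 152888 − 156740 = -3852
nΣx² − (Σx)² = 121360 − 115600 = 5760; nΣy² − (Σy)² = 215688 − 212521 = 3167
r = -3852 / √(5760 × 3167) = -3852 / 4271.0561 ≈ -0.9019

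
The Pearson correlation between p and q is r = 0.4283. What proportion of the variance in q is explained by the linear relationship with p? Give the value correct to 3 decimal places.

0.183

r² = (0.4283)² = 0.183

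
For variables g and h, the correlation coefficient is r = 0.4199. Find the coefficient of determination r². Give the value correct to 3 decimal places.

r² = (0.4199)² = 0.176

0.176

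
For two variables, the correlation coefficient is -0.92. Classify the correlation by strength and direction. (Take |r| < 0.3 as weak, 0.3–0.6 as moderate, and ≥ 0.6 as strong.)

r = -0.92 < 0 so the relationship is negative.
|r| = 0.92, which falls in the strong range.

strong negative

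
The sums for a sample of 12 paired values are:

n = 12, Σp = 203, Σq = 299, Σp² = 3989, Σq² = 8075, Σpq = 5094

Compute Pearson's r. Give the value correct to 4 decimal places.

0.0610

r = (nΣpq − ΣpΣq) / √[(nΣp² − (Σp)²)(nΣq² − (Σq)²)]
Numerator: 12×5094 − 203×299 = 431
Denominator: √[(47868 − 41209)(96900 − 89401)] = √[6659 × 7499] = 7066.5296
r = 431 / 7066.5296 ≈ 0.0610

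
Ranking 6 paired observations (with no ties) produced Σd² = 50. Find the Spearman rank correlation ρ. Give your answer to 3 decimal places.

-0.429

ρ = 1 − 6Σd² / [n(n²−1)] = 1 − 6×50 / (6×35)
  = 1 − 300/210 = 1 − 1.4286 ≈ -0.429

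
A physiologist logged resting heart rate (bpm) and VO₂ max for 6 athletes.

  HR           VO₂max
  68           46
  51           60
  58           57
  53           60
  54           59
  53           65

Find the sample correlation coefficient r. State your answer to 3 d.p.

-0.930

n = 6, Σx = 337, Σy = 347, Σx² = 19123, Σy² = 20271, Σxy = 19305
nΣxy − ΣxΣy = 115830 − 116939 = -1109
nΣx² − (Σx)² = 114738 − 113569 = 1169; nΣy² − (Σy)² = 121626 − 120409 = 1217
r = -1109 / √(1169 × 1217) = -1109 / 1192.7586 ≈ -0.930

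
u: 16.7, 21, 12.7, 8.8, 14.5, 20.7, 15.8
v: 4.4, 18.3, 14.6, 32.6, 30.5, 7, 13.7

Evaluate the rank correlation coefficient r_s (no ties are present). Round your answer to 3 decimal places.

-0.536

Rank u: 5, 7, 2, 1, 3, 6, 4
Rank v: 1, 5, 4, 7, 6, 2, 3
d = rank(u) − rank(v): 4, 2, -2, -6, -3, 4, 1; Σd² = 86
ρ = 1 − 6Σd² / [n(n²−1)] = 1 − 6×86 / (7×48) = 1 − 516/336 ≈ -0.536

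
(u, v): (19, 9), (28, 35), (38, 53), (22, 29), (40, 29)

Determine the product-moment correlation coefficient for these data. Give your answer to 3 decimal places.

n = 5, Σu = 147, Σv = 155, Σu² = 4673, Σv² = 5797, Σuv = 4963
nΣuv − ΣuΣv = 24815 − 22785 = 2030
nΣu² − (Σu)² = 23365 − 21609 = 1756; nΣv² − (Σv)² = 28985 − 24025 = 4960
r = 2030 / √(1756 × 4960) = 2030 / 2951.2303 ≈ 0.688

0.688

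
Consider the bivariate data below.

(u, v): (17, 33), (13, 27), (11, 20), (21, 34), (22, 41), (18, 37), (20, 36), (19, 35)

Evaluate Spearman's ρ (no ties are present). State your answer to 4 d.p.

0.7857

Rank u: 3, 2, 1, 7, 8, 4, 6, 5
Rank v: 3, 2, 1, 4, 8, 7, 6, 5
d = rank(u) − rank(v): 0, 0, 0, 3, 0, -3, 0, 0; Σd² = 18
ρ = 1 − 6Σd² / [n(n²−1)] = 1 − 6×18 / (8×63) = 1 − 108/504 ≈ 0.7857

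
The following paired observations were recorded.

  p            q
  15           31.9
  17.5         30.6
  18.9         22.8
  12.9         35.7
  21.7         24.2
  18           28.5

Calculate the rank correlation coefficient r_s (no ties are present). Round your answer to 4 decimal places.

-0.9429

Rank p: 2, 3, 5, 1, 6, 4
Rank q: 5, 4, 1, 6, 2, 3
d = rank(p) − rank(q): -3, -1, 4, -5, 4, 1; Σd² = 68
ρ = 1 − 6Σd² / [n(n²−1)] = 1 − 6×68 / (6×35) = 1 − 408/210 ≈ -0.9429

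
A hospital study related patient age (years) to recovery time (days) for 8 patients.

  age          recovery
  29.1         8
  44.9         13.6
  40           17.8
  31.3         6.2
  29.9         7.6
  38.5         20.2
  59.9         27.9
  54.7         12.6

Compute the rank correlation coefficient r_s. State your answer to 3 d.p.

Rank age: 1, 6, 5, 3, 2, 4, 8, 7
Rank recovery: 3, 5, 6, 1, 2, 7, 8, 4
d = rank(age) − rank(recovery): -2, 1, -1, 2, 0, -3, 0, 3; Σd² = 28
ρ = 1 − 6Σd² / [n(n²−1)] = 1 − 6×28 / (8×63) = 1 − 168/504 ≈ 0.667

0.667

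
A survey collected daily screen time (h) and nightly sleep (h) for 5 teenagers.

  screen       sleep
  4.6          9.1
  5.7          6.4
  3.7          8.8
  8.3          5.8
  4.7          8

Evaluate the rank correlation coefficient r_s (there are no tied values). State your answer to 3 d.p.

-0.900

Rank screen: 2, 4, 1, 5, 3
Rank sleep: 5, 2, 4, 1, 3
d = rank(screen) − rank(sleep): -3, 2, -3, 4, 0; Σd² = 38
ρ = 1 − 6Σd² / [n(n²−1)] = 1 − 6×38 / (5×24) = 1 − 228/120 ≈ -0.900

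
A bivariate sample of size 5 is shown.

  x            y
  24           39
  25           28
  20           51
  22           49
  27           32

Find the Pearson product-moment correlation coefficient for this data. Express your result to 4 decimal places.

-0.8984

n = 5, Σx = 118, Σy = 199, Σx² = 2814, Σy² = 8331, Σxy = 4598
nΣxy − ΣxΣy = 22990 − 23482 = -492
nΣx² − (Σx)² = 14070 − 13924 = 146; nΣy² − (Σy)² = 41655 − 39601 = 2054
r = -492 / √(146 × 2054) = -492 / 547.6167 ≈ -0.8984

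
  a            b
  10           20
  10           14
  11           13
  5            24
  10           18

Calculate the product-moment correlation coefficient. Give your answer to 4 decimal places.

n = 5, Σa = 46, Σb = 89, Σa² = 446, Σb² = 1665, Σab = 783
nΣab − ΣaΣb = 3915 − 4094 = -179
nΣa² − (Σa)² = 2230 − 2116 = 114; nΣb² − (Σb)² = 8325 − 7921 = 404
r = -179 / √(114 × 404) = -179 / 214.6066 ≈ -0.8341

-0.8341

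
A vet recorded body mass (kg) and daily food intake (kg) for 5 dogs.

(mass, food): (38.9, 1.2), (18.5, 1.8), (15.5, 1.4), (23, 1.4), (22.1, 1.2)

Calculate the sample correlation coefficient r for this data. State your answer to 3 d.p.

-0.541

n = 5, Σx = 118, Σy = 7, Σx² = 3113.12, Σy² = 10.04, Σxy = 160.4
nΣxy − ΣxΣy = 802 − 826 = -24
nΣx² − (Σx)² = 15565.6 − 13924 = 1641.6; nΣy² − (Σy)² = 50.2 − 49 = 1.2
r = -24 / √(1641.6 × 1.2) = -24 / 44.3838 ≈ -0.541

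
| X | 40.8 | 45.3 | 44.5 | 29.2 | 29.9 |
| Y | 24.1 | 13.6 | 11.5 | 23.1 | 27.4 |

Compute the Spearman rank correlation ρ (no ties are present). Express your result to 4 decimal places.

-0.6000

Rank X: 3, 5, 4, 1, 2
Rank Y: 4, 2, 1, 3, 5
d = rank(X) − rank(Y): -1, 3, 3, -2, -3; Σd² = 32
ρ = 1 − 6Σd² / [n(n²−1)] = 1 − 6×32 / (5×24) = 1 − 192/120 ≈ -0.6000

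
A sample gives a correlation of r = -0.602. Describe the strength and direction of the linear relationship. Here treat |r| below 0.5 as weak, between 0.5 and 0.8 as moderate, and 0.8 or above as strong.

moderate negative

r = -0.602 < 0 so the relationship is negative.
|r| = 0.602, which falls in the moderate range.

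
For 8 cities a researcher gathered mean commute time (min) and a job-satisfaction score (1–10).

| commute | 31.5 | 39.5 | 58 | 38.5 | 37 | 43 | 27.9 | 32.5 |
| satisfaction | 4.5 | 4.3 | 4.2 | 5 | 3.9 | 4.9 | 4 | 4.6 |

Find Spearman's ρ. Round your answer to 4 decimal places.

0.2143

Rank commute: 2, 6, 8, 5, 4, 7, 1, 3
Rank satisfaction: 5, 4, 3, 8, 1, 7, 2, 6
d = rank(commute) − rank(satisfaction): -3, 2, 5, -3, 3, 0, -1, -3; Σd² = 66
ρ = 1 − 6Σd² / [n(n²−1)] = 1 − 6×66 / (8×63) = 1 − 396/504 ≈ 0.2143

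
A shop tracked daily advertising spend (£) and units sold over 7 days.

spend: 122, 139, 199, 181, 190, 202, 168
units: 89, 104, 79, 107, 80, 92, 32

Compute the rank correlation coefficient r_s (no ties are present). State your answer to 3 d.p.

Rank spend: 1, 2, 6, 4, 5, 7, 3
Rank units: 4, 6, 2, 7, 3, 5, 1
d = rank(spend) − rank(units): -3, -4, 4, -3, 2, 2, 2; Σd² = 62
ρ = 1 − 6Σd² / [n(n²−1)] = 1 − 6×62 / (7×48) = 1 − 372/336 ≈ -0.107

-0.107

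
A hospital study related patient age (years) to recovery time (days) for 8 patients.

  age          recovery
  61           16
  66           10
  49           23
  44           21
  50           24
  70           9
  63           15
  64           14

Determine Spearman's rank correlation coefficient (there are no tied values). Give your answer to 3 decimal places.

-0.905

Rank age: 4, 7, 2, 1, 3, 8, 5, 6
Rank recovery: 5, 2, 7, 6, 8, 1, 4, 3
d = rank(age) − rank(recovery): -1, 5, -5, -5, -5, 7, 1, 3; Σd² = 160
ρ = 1 − 6Σd² / [n(n²−1)] = 1 − 6×160 / (8×63) = 1 − 960/504 ≈ -0.905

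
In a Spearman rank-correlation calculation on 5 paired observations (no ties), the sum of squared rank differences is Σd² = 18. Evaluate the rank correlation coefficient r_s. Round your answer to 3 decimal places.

0.100

ρ = 1 − 6Σd² / [n(n²−1)] = 1 − 6×18 / (5×24)
  = 1 − 108/120 = 1 − 0.9000 ≈ 0.100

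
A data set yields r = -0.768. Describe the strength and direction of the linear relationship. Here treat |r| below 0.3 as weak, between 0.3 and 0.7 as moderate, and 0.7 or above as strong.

strong negative

r = -0.768 < 0 so the relationship is negative.
|r| = 0.768, which falls in the strong range.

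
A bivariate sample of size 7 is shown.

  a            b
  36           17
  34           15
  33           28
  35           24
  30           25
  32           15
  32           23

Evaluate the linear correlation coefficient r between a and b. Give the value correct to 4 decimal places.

n = 7, Σa = 232, Σb = 147, Σa² = 7714, Σb² = 3253, Σab = 4852
nΣab − ΣaΣb = 33964 − 34104 = -140
nΣa² − (Σa)² = 53998 − 53824 = 174; nΣb² − (Σb)² = 22771 − 21609 = 1162
r = -140 / √(174 × 1162) = -140 / 449.6532 ≈ -0.3114

-0.3114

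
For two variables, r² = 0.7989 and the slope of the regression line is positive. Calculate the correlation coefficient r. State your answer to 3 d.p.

0.894

|r| = √0.7989 = 0.894
The association is positive, so r = 0.894.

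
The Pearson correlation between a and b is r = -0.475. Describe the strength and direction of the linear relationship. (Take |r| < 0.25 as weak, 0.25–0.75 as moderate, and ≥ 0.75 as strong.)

r = -0.475 < 0 so the relationship is negative.
|r| = 0.475, which falls in the moderate range.

moderate negative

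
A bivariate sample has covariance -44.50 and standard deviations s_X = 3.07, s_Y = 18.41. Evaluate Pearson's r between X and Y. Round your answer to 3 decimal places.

-0.787

r = Cov(X,Y) / (s_X · s_Y) = -44.50 / (3.07 × 18.41)
  = -44.50 / 56.5187 ≈ -0.787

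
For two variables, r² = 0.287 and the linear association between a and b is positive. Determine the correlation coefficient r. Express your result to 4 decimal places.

|r| = √0.287 = 0.5357
The association is positive, so r = 0.5357.

0.5357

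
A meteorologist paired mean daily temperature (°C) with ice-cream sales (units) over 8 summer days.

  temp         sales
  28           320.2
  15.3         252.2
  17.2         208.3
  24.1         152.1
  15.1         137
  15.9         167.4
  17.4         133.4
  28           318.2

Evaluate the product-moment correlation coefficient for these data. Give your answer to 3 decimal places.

0.670

n = 8, Σx = 161, Σy = 1688.8, Σx² = 3462.32, Σy² = 398494.74, Σxy = 36033.75
nΣxy − ΣxΣy = 288270 − 271896.8 = 16373.2
nΣx² − (Σx)² = 27698.56 − 25921 = 1777.56; nΣy² − (Σy)² = 3187957.92 − 2852045.44 = 335912.48
r = 16373.2 / √(1777.56 × 335912.48) = 16373.2 / 24435.7236 ≈ 0.670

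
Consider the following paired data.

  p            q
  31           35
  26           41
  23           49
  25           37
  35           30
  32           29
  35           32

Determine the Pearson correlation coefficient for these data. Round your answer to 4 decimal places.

n = 7, Σp = 207, Σq = 253, Σp² = 6265, Σq² = 9441, Σpq = 7301
nΣpq − ΣpΣq = 51107 − 52371 = -1264
nΣp² − (Σp)² = 43855 − 42849 = 1006; nΣq² − (Σq)² = 66087 − 64009 = 2078
r = -1264 / √(1006 × 2078) = -1264 / 1445.8451 ≈ -0.8742

-0.8742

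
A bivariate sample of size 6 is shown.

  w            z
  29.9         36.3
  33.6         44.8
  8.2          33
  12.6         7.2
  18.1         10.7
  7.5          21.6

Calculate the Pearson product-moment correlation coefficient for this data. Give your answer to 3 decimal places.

0.595

n = 6, Σw = 109.9, Σz = 153.6, Σw² = 2632.83, Σz² = 5046.62, Σwz = 3307.64
nΣwz − ΣwΣz = 19845.84 − 16880.64 = 2965.2
nΣw² − (Σw)² = 15796.98 − 12078.01 = 3718.97; nΣz² − (Σz)² = 30279.72 − 23592.96 = 6686.76
r = 2965.2 / √(3718.97 × 6686.76) = 2965.2 / 4986.7685 ≈ 0.595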